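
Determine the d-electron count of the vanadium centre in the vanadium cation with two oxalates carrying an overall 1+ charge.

d⁰

Summing ligand charges against the +1 overall charge gives an oxidation state of +5 for vanadium.
Vanadium is a group-5 element; V(V) is therefore d⁰.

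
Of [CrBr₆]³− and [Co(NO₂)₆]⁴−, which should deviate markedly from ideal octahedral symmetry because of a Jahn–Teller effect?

[Co(NO₂)₆]⁴−

[CrBr₆]³−: Each bromide is −1; balancing the −3 overall charge requires Cr(III). Group 6 minus oxidation state 3 gives a d³ configuration. The d³ configuration leaves the e_g set evenly filled (or empty) — no strong Jahn–Teller driving force.
[Co(NO₂)₆]⁴−: Summing ligand charges against the −4 overall charge gives an oxidation state of +2 for cobalt. Group 9 minus oxidation state 2 gives a d⁷ configuration. Nitro (N-bound nitrite) is a strong-field ligand (high in the spectrochemical series) for a first-row metal, so the complex is low-spin. The t₂g⁶e_g¹ (low-spin) configuration has an unevenly filled e_g set; the Jahn–Teller theorem predicts a tetragonal distortion (typically axial elongation) to lift the degeneracy.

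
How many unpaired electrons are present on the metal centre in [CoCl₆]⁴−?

3 unpaired electrons

Ligand charges: each chloride is −1. With an overall charge of −4 the cobalt centre must be in the +2 oxidation state.
Co sits in group 9, so the d-electron count is 9 − 2 = 7.
The spin state decides the count: Chloride is a weak-field ligand for a first-row metal, so the complex is high-spin.
An octahedral high-spin d⁷ ion is t₂g⁵e_g², giving 3 unpaired electrons.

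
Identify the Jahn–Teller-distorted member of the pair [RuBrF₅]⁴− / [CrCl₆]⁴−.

[RuBrF₅]⁴−: Summing ligand charges against the −4 overall charge gives an oxidation state of +2 for ruthenium. Group 8 minus oxidation state 2 gives a d⁶ configuration. A 4d ion has a large Δₒ and is invariably low-spin. The d⁶ configuration leaves the e_g set evenly filled (or empty) — no strong Jahn–Teller driving force.
[CrCl₆]⁴−: Summing ligand charges against the −4 overall charge gives an oxidation state of +2 for chromium. Cr sits in group 6, so the d-electron count is 6 − 2 = 4. Chloride is a weak-field ligand for a first-row metal, so the complex is high-spin. The t₂g³e_g¹ (high-spin) configuration has an unevenly filled e_g set; the Jahn–Teller theorem predicts a tetragonal distortion (typically axial elongation) to lift the degeneracy.

[CrCl₆]⁴−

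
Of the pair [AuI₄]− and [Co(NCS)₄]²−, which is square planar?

For [AuI₄]−: Summing ligand charges against the −1 overall charge gives an oxidation state of +3 for gold. Gold is a group-11 element; Au(III) is therefore d⁸. A 5d d⁸ ion has a large crystal-field splitting; square planar leaves the high-energy d_{x²−y²} orbital empty and maximises CFSE. → square planar.
For [Co(NCS)₄]²−: Summing ligand charges against the −2 overall charge gives an oxidation state of +2 for cobalt. Co sits in group 9, so the d-electron count is 9 − 2 = 7. For a high-spin 3d d⁷ ion with weak-field ligands the small Δₜ gives little square-planar CFSE advantage, so four ligands adopt the sterically favoured tetrahedral geometry. → tetrahedral.

[AuI₄]−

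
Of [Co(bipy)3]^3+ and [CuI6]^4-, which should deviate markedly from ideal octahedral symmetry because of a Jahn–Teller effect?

[Co(bipy)3]^3+: 2,2′-bipyridine is neutral; balancing the +3 overall charge requires Co(III). Cobalt is a group-9 element; Co(III) is therefore d⁶. Co(III) has an exceptionally large octahedral splitting and is low-spin with essentially every ligand except fluoride. The d⁶ configuration leaves the e_g set evenly filled (or empty) — no strong Jahn–Teller driving force.
[CuI6]^4-: Ligand charges: each iodide is −1. With an overall charge of −4 the copper centre must be in the +2 oxidation state. Copper is a group-11 element; Cu(II) is therefore d⁹. The t₂g⁶e_g³ configuration has an unevenly filled e_g set; the Jahn–Teller theorem predicts a tetragonal distortion (typically axial elongation) to lift the degeneracy.

[CuI6]^4-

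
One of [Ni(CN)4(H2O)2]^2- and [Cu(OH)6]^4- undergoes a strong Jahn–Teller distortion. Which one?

[Ni(CN)4(H2O)2]^2-: Summing ligand charges against the −2 overall charge gives an oxidation state of +2 for nickel. Group 10 minus oxidation state 2 gives a d⁸ configuration. The d⁸ configuration leaves the e_g set evenly filled (or empty) — no strong Jahn–Teller driving force.
[Cu(OH)6]^4-: Each hydroxide is −1; balancing the −4 overall charge requires Cu(II). Copper is a group-11 element; Cu(II) is therefore d⁹. The t₂g⁶e_g³ configuration has an unevenly filled e_g set; the Jahn–Teller theorem predicts a tetragonal distortion (typically axial elongation) to lift the degeneracy.

[Cu(OH)6]^4-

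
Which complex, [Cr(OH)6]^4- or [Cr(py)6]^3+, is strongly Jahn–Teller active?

[Cr(OH)6]^4-: Summing ligand charges against the −4 overall charge gives an oxidation state of +2 for chromium. Cr sits in group 6, so the d-electron count is 6 − 2 = 4. Hydroxide is a weak-field ligand for a first-row metal, so the complex is high-spin. The t₂g³e_g¹ (high-spin) configuration has an unevenly filled e_g set; the Jahn–Teller theorem predicts a tetragonal distortion (typically axial elongation) to lift the degeneracy.
[Cr(py)6]^3+: Ligand charges: pyridine is neutral. With an overall charge of +3 the chromium centre must be in the +3 oxidation state. Group 6 minus oxidation state 3 gives a d³ configuration. The d³ configuration leaves the e_g set evenly filled (or empty) — no strong Jahn–Teller driving force.

[Cr(OH)6]^4-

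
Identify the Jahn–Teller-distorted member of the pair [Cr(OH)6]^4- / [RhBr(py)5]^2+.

[Cr(OH)6]^4-

[Cr(OH)6]^4-: Ligand charges: each hydroxide is −1. With an overall charge of −4 the chromium centre must be in the +2 oxidation state. Group 6 minus oxidation state 2 gives a d⁴ configuration. Hydroxide is a weak-field ligand for a first-row metal, so the complex is high-spin. The t₂g³e_g¹ (high-spin) configuration has an unevenly filled e_g set; the Jahn–Teller theorem predicts a tetragonal distortion (typically axial elongation) to lift the degeneracy.
[RhBr(py)5]^2+: Ligand charges: each bromide is −1; pyridine is neutral. With an overall charge of +2 the rhodium centre must be in the +3 oxidation state. Group 9 minus oxidation state 3 gives a d⁶ configuration. A 4d ion has a large Δₒ and is invariably low-spin. The d⁶ configuration leaves the e_g set evenly filled (or empty) — no strong Jahn–Teller driving force.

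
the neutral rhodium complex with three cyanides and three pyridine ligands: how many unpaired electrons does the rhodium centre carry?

Each cyanide is −1; pyridine is neutral; balancing the 0 overall charge requires Rh(III).
Rh sits in group 9, so the d-electron count is 9 − 3 = 6.
The spin state decides the count: a 4d ion has a large Δₒ and is invariably low-spin.
An octahedral low-spin d⁶ ion is t₂g⁶e_g⁰, giving 0 unpaired electrons.

0 unpaired electrons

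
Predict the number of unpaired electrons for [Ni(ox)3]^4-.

Summing ligand charges against the −4 overall charge gives an oxidation state of +2 for nickel.
Nickel is a group-10 element; Ni(II) is therefore d⁸.
Counting donor atoms: 3×oxalate (bidentate) → 6 donors. Coordination number = 6.
In an octahedral field the d⁸ configuration is t₂g⁶e_g² (only one arrangement possible), giving 2 unpaired electrons.

2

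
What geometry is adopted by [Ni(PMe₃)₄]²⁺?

square planar

Summing ligand charges against the +2 overall charge gives an oxidation state of +2 for nickel.
Ni sits in group 10, so the d-electron count is 10 − 2 = 8.
Coordination number: 4.
Trimethylphosphine is a strong-field ligand (high in the spectrochemical series).
A 3d d⁸ ion with strong-field ligands gains enough CFSE to favour square planar over tetrahedral.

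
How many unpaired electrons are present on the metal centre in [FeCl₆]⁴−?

4

Ligand charges: each chloride is −1. With an overall charge of −4 the iron centre must be in the +2 oxidation state.
Fe sits in group 8, so the d-electron count is 8 − 2 = 6.
The spin state decides the count: Chloride is a weak-field ligand for a first-row metal, so the complex is high-spin.
An octahedral high-spin d⁶ ion is t₂g⁴e_g², giving 4 unpaired electrons.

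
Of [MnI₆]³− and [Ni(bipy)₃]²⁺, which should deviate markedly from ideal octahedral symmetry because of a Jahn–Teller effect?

[MnI₆]³−

[MnI₆]³−: Each iodide is −1; balancing the −3 overall charge requires Mn(III). Mn sits in group 7, so the d-electron count is 7 − 3 = 4. Iodide is a weak-field ligand for a first-row metal, so the complex is high-spin. The t₂g³e_g¹ (high-spin) configuration has an unevenly filled e_g set; the Jahn–Teller theorem predicts a tetragonal distortion (typically axial elongation) to lift the degeneracy.
[Ni(bipy)₃]²⁺: Summing ligand charges against the +2 overall charge gives an oxidation state of +2 for nickel. Group 10 minus oxidation state 2 gives a d⁸ configuration. The d⁸ configuration leaves the e_g set evenly filled (or empty) — no strong Jahn–Teller driving force.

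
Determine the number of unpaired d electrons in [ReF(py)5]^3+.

Summing ligand charges against the +3 overall charge gives an oxidation state of +4 for rhenium.
Rhenium is a group-7 element; Re(IV) is therefore d³.
In an octahedral field the d³ configuration is t₂g³e_g⁰ (only one arrangement possible), giving 3 unpaired electrons.

3 unpaired electrons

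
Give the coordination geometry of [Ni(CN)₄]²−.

Ligand charges: each cyanide is −1. With an overall charge of −2 the nickel centre must be in the +2 oxidation state.
Nickel is a group-10 element; Ni(II) is therefore d⁸.
Coordination number: 4.
Cyanide is a strong-field ligand (high in the spectrochemical series).
A 3d d⁸ ion with strong-field ligands gains enough CFSE to favour square planar over tetrahedral.

square planar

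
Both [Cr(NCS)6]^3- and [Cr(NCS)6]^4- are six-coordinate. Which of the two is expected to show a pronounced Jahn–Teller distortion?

[Cr(NCS)6]^4-

[Cr(NCS)6]^3-: Ligand charges: each isothiocyanate is −1. With an overall charge of −3 the chromium centre must be in the +3 oxidation state. Cr sits in group 6, so the d-electron count is 6 − 3 = 3. The d³ configuration leaves the e_g set evenly filled (or empty) — no strong Jahn–Teller driving force.
[Cr(NCS)6]^4-: Ligand charges: each isothiocyanate is −1. With an overall charge of −4 the chromium centre must be in the +2 oxidation state. Chromium is a group-6 element; Cr(II) is therefore d⁴. Isothiocyanate is a weak-field ligand for a first-row metal, so the complex is high-spin. The t₂g³e_g¹ (high-spin) configuration has an unevenly filled e_g set; the Jahn–Teller theorem predicts a tetragonal distortion (typically axial elongation) to lift the degeneracy.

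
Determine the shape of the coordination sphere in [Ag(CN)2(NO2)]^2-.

trigonal planar

Each cyanide is −1; each nitro (N-bound nitrite) is −1; balancing the −2 overall charge requires Ag(I).
Group 11 minus oxidation state 1 gives a d¹⁰ configuration.
Coordination number: 3.
Three ligands around a d¹⁰ centre minimise repulsion in a trigonal-planar arrangement.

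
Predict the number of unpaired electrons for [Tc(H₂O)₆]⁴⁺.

3

Summing ligand charges against the +4 overall charge gives an oxidation state of +4 for technetium.
Tc sits in group 7, so the d-electron count is 7 − 4 = 3.
In an octahedral field the d³ configuration is t₂g³e_g⁰ (only one arrangement possible), giving 3 unpaired electrons.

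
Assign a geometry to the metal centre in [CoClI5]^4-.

octahedral

Each chloride is −1; each iodide is −1; balancing the −4 overall charge requires Co(II).
Co sits in group 9, so the d-electron count is 9 − 2 = 7.
With 6 monodentate ligands the coordination number is 6.
Six donors around a single metal centre give an octahedral coordination sphere.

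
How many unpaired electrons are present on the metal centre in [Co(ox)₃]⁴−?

Summing ligand charges against the −4 overall charge gives an oxidation state of +2 for cobalt.
Group 9 minus oxidation state 2 gives a d⁷ configuration.
Counting donor atoms: 3×oxalate (bidentate) → 6 donors. Coordination number = 6.
The spin state decides the count: Oxalate is a weak-field ligand for a first-row metal, so the complex is high-spin.
An octahedral high-spin d⁷ ion is t₂g⁵e_g², giving 3 unpaired electrons.

3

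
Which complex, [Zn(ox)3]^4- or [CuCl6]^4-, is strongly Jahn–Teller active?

[Zn(ox)3]^4-: Summing ligand charges against the −4 overall charge gives an oxidation state of +2 for zinc. Zinc is a group-12 element; Zn(II) is therefore d¹⁰. The d¹⁰ configuration leaves the e_g set evenly filled (or empty) — no strong Jahn–Teller driving force.
[CuCl6]^4-: Summing ligand charges against the −4 overall charge gives an oxidation state of +2 for copper. Cu sits in group 11, so the d-electron count is 11 − 2 = 9. The t₂g⁶e_g³ configuration has an unevenly filled e_g set; the Jahn–Teller theorem predicts a tetragonal distortion (typically axial elongation) to lift the degeneracy.

[CuCl6]^4-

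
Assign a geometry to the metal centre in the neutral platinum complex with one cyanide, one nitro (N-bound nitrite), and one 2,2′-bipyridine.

Each cyanide is −1; each nitro (N-bound nitrite) is −1; 2,2′-bipyridine is neutral; balancing the 0 overall charge requires Pt(II).
Group 10 minus oxidation state 2 gives a d⁸ configuration.
Counting donor atoms: 1×cyanide (monodentate) → 1 donor; 1×nitro (N-bound nitrite) (monodentate) → 1 donor; 1×2,2′-bipyridine (bidentate) → 2 donors. Coordination number = 4.
A 5d d⁸ ion has a large crystal-field splitting; square planar leaves the high-energy d_{x²−y²} orbital empty and maximises CFSE.

square planar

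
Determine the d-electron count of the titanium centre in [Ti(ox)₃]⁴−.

d2

Ligand charges: each oxalate is −2. With an overall charge of −4 the titanium centre must be in the +2 oxidation state.
Titanium is a group-4 element; Ti(II) is therefore d².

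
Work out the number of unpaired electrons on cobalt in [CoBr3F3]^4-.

Ligand charges: each bromide is −1; each fluoride is −1. With an overall charge of −4 the cobalt centre must be in the +2 oxidation state.
Co sits in group 9, so the d-electron count is 9 − 2 = 7.
The spin state decides the count: Bromide and fluoride are weak-field ligands for a first-row metal, so the complex is high-spin.
An octahedral high-spin d⁷ ion is t₂g⁵e_g², giving 3 unpaired electrons.

3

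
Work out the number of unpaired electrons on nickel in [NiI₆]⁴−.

2

Ligand charges: each iodide is −1. With an overall charge of −4 the nickel centre must be in the +2 oxidation state.
Group 10 minus oxidation state 2 gives a d⁸ configuration.
In an octahedral field the d⁸ configuration is t₂g⁶e_g² (only one arrangement possible), giving 2 unpaired electrons.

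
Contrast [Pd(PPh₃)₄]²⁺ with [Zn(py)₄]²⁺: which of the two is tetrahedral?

For [Pd(PPh₃)₄]²⁺: Summing ligand charges against the +2 overall charge gives an oxidation state of +2 for palladium. Group 10 minus oxidation state 2 gives a d⁸ configuration. A 4d d⁸ ion has a large crystal-field splitting; square planar leaves the high-energy d_{x²−y²} orbital empty and maximises CFSE. → square planar.
For [Zn(py)₄]²⁺: Ligand charges: pyridine is neutral. With an overall charge of +2 the zinc centre must be in the +2 oxidation state. Zinc is a group-12 element; Zn(II) is therefore d¹⁰. A d¹⁰ ion has no crystal-field stabilisation preference between square planar and tetrahedral, so four ligands adopt the sterically favoured tetrahedral geometry. → tetrahedral.

[Zn(py)₄]²⁺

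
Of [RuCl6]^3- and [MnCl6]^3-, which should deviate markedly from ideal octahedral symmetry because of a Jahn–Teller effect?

[MnCl6]^3-

[RuCl6]^3-: Summing ligand charges against the −3 overall charge gives an oxidation state of +3 for ruthenium. Ru sits in group 8, so the d-electron count is 8 − 3 = 5. A 4d ion has a large Δₒ and is invariably low-spin. The d⁵ configuration leaves the e_g set evenly filled (or empty) — no strong Jahn–Teller driving force.
[MnCl6]^3-: Summing ligand charges against the −3 overall charge gives an oxidation state of +3 for manganese. Manganese is a group-7 element; Mn(III) is therefore d⁴. Chloride is a weak-field ligand for a first-row metal, so the complex is high-spin. The t₂g³e_g¹ (high-spin) configuration has an unevenly filled e_g set; the Jahn–Teller theorem predicts a tetragonal distortion (typically axial elongation) to lift the degeneracy.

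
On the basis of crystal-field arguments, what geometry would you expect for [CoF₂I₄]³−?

octahedral

Ligand charges: each fluoride is −1; each iodide is −1. With an overall charge of −3 the cobalt centre must be in the +3 oxidation state.
Cobalt is a group-9 element; Co(III) is therefore d⁶.
Coordination number: 6.
Six donors around a single metal centre give an octahedral coordination sphere.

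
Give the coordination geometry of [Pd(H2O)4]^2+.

square planar

Water is neutral; balancing the +2 overall charge requires Pd(II).
Group 10 minus oxidation state 2 gives a d⁸ configuration.
Coordination number: 4.
A 4d d⁸ ion has a large crystal-field splitting; square planar leaves the high-energy d_{x²−y²} orbital empty and maximises CFSE.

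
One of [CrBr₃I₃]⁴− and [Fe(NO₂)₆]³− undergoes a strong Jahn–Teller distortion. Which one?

[CrBr₃I₃]⁴−: Each bromide is −1; each iodide is −1; balancing the −4 overall charge requires Cr(II). Group 6 minus oxidation state 2 gives a d⁴ configuration. Bromide and iodide are weak-field ligands for a first-row metal, so the complex is high-spin. The t₂g³e_g¹ (high-spin) configuration has an unevenly filled e_g set; the Jahn–Teller theorem predicts a tetragonal distortion (typically axial elongation) to lift the degeneracy.
[Fe(NO₂)₆]³−: Summing ligand charges against the −3 overall charge gives an oxidation state of +3 for iron. Fe sits in group 8, so the d-electron count is 8 − 3 = 5. Nitro (N-bound nitrite) is a strong-field ligand (high in the spectrochemical series) for a first-row metal, so the complex is low-spin. The d⁵ configuration leaves the e_g set evenly filled (or empty) — no strong Jahn–Teller driving force.

[CrBr₃I₃]⁴−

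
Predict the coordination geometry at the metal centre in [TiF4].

Ligand charges: each fluoride is −1. With an overall charge of 0 the titanium centre must be in the +4 oxidation state.
Ti sits in group 4, so the d-electron count is 4 − 4 = 0.
With 4 monodentate ligands the coordination number is 4.
A d⁰ ion has no crystal-field stabilisation preference between square planar and tetrahedral, so four ligands adopt the sterically favoured tetrahedral geometry.

tetrahedral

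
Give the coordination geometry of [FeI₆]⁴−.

Each iodide is −1; balancing the −4 overall charge requires Fe(II).
Fe sits in group 8, so the d-electron count is 8 − 2 = 6.
With 6 monodentate ligands the coordination number is 6.
Six donors around a single metal centre give an octahedral coordination sphere.

octahedral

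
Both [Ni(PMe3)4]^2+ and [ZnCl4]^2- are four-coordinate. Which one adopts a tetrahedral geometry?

[ZnCl4]^2-

For [Ni(PMe3)4]^2+: Trimethylphosphine is neutral; balancing the +2 overall charge requires Ni(II). Ni sits in group 10, so the d-electron count is 10 − 2 = 8. Trimethylphosphine is a strong-field ligand (high in the spectrochemical series). A 3d d⁸ ion with strong-field ligands gains enough CFSE to favour square planar over tetrahedral. → square planar.
For [ZnCl4]^2-: Summing ligand charges against the −2 overall charge gives an oxidation state of +2 for zinc. Zinc is a group-12 element; Zn(II) is therefore d¹⁰. A d¹⁰ ion has no crystal-field stabilisation preference between square planar and tetrahedral, so four ligands adopt the sterically favoured tetrahedral geometry. → tetrahedral.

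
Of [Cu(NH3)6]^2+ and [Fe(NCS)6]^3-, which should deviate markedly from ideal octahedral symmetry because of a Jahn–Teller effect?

[Cu(NH3)6]^2+

[Cu(NH3)6]^2+: Summing ligand charges against the +2 overall charge gives an oxidation state of +2 for copper. Cu sits in group 11, so the d-electron count is 11 − 2 = 9. The t₂g⁶e_g³ configuration has an unevenly filled e_g set; the Jahn–Teller theorem predicts a tetragonal distortion (typically axial elongation) to lift the degeneracy.
[Fe(NCS)6]^3-: Summing ligand charges against the −3 overall charge gives an oxidation state of +3 for iron. Group 8 minus oxidation state 3 gives a d⁵ configuration. Isothiocyanate is a weak-field ligand for a first-row metal, so the complex is high-spin. The d⁵ configuration leaves the e_g set evenly filled (or empty) — no strong Jahn–Teller driving force.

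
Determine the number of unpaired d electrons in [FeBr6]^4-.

4

Each bromide is −1; balancing the −4 overall charge requires Fe(II).
Group 8 minus oxidation state 2 gives a d⁶ configuration.
The spin state decides the count: Bromide is a weak-field ligand for a first-row metal, so the complex is high-spin.
An octahedral high-spin d⁶ ion is t₂g⁴e_g², giving 4 unpaired electrons.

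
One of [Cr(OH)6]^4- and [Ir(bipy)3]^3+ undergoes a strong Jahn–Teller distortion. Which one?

[Cr(OH)6]^4-

[Cr(OH)6]^4-: Summing ligand charges against the −4 overall charge gives an oxidation state of +2 for chromium. Cr sits in group 6, so the d-electron count is 6 − 2 = 4. Hydroxide is a weak-field ligand for a first-row metal, so the complex is high-spin. The t₂g³e_g¹ (high-spin) configuration has an unevenly filled e_g set; the Jahn–Teller theorem predicts a tetragonal distortion (typically axial elongation) to lift the degeneracy.
[Ir(bipy)3]^3+: Ligand charges: 2,2′-bipyridine is neutral. With an overall charge of +3 the iridium centre must be in the +3 oxidation state. Group 9 minus oxidation state 3 gives a d⁶ configuration. A 5d ion has a large Δₒ and is invariably low-spin. The d⁶ configuration leaves the e_g set evenly filled (or empty) — no strong Jahn–Teller driving force.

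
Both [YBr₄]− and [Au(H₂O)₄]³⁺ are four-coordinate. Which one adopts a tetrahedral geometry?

For [YBr₄]−: Summing ligand charges against the −1 overall charge gives an oxidation state of +3 for yttrium. Yttrium is a group-3 element; Y(III) is therefore d⁰. A d⁰ ion has no crystal-field stabilisation preference between square planar and tetrahedral, so four ligands adopt the sterically favoured tetrahedral geometry. → tetrahedral.
For [Au(H₂O)₄]³⁺: Ligand charges: water is neutral. With an overall charge of +3 the gold centre must be in the +3 oxidation state. Au sits in group 11, so the d-electron count is 11 − 3 = 8. A 5d d⁸ ion has a large crystal-field splitting; square planar leaves the high-energy d_{x²−y²} orbital empty and maximises CFSE. → square planar.

[YBr₄]−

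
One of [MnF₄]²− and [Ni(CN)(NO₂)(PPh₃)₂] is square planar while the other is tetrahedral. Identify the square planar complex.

[Ni(CN)(NO₂)(PPh₃)₂]

For [MnF₄]²−: Summing ligand charges against the −2 overall charge gives an oxidation state of +2 for manganese. Manganese is a group-7 element; Mn(II) is therefore d⁵. A high-spin d⁵ ion has zero CFSE in either geometry, so four ligands adopt the sterically favoured tetrahedral geometry. → tetrahedral.
For [Ni(CN)(NO₂)(PPh₃)₂]: Summing ligand charges against the 0 overall charge gives an oxidation state of +2 for nickel. Ni sits in group 10, so the d-electron count is 10 − 2 = 8. Cyanide, nitro (N-bound nitrite), and triphenylphosphine are strong-field ligands (high in the spectrochemical series). A 3d d⁸ ion with strong-field ligands gains enough CFSE to favour square planar over tetrahedral. → square planar.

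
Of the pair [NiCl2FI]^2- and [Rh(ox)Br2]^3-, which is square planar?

[Rh(ox)Br2]^3-

For [NiCl2FI]^2-: Summing ligand charges against the −2 overall charge gives an oxidation state of +2 for nickel. Nickel is a group-10 element; Ni(II) is therefore d⁸. Chloride, fluoride, and iodide are weak-field ligands. With weak-field ligands the CFSE gain from square planar is small, so a 3d d⁸ ion takes the sterically preferred tetrahedral geometry. → tetrahedral.
For [Rh(ox)Br2]^3-: Ligand charges: each oxalate is −2; each bromide is −1. With an overall charge of −3 the rhodium centre must be in the +1 oxidation state. Group 9 minus oxidation state 1 gives a d⁸ configuration. A 4d d⁸ ion has a large crystal-field splitting; square planar leaves the high-energy d_{x²−y²} orbital empty and maximises CFSE. → square planar.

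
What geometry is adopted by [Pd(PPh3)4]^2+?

Ligand charges: triphenylphosphine is neutral. With an overall charge of +2 the palladium centre must be in the +2 oxidation state.
Palladium is a group-10 element; Pd(II) is therefore d⁸.
With 4 monodentate ligands the coordination number is 4.
A 4d d⁸ ion has a large crystal-field splitting; square planar leaves the high-energy d_{x²−y²} orbital empty and maximises CFSE.

square planar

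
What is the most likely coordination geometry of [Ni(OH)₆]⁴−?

octahedral

Ligand charges: each hydroxide is −1. With an overall charge of −4 the nickel centre must be in the +2 oxidation state.
Group 10 minus oxidation state 2 gives a d⁸ configuration.
With 6 monodentate ligands the coordination number is 6.
Six donors around a single metal centre give an octahedral coordination sphere.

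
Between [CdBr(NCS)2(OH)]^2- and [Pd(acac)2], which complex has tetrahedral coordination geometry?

For [CdBr(NCS)2(OH)]^2-: Summing ligand charges against the −2 overall charge gives an oxidation state of +2 for cadmium. Cd sits in group 12, so the d-electron count is 12 − 2 = 10. A d¹⁰ ion has no crystal-field stabilisation preference between square planar and tetrahedral, so four ligands adopt the sterically favoured tetrahedral geometry. → tetrahedral.
For [Pd(acac)2]: Each acetylacetonate is −1; balancing the 0 overall charge requires Pd(II). Pd sits in group 10, so the d-electron count is 10 − 2 = 8. A 4d d⁸ ion has a large crystal-field splitting; square planar leaves the high-energy d_{x²−y²} orbital empty and maximises CFSE. → square planar.

[CdBr(NCS)2(OH)]^2-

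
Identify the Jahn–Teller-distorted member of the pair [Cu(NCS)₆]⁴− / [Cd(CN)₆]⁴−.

[Cu(NCS)₆]⁴−

[Cu(NCS)₆]⁴−: Ligand charges: each isothiocyanate is −1. With an overall charge of −4 the copper centre must be in the +2 oxidation state. Group 11 minus oxidation state 2 gives a d⁹ configuration. The t₂g⁶e_g³ configuration has an unevenly filled e_g set; the Jahn–Teller theorem predicts a tetragonal distortion (typically axial elongation) to lift the degeneracy.
[Cd(CN)₆]⁴−: Summing ligand charges against the −4 overall charge gives an oxidation state of +2 for cadmium. Cd sits in group 12, so the d-electron count is 12 − 2 = 10. The d¹⁰ configuration leaves the e_g set evenly filled (or empty) — no strong Jahn–Teller driving force.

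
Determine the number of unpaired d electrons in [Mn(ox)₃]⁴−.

5

Each oxalate is −2; balancing the −4 overall charge requires Mn(II).
Mn sits in group 7, so the d-electron count is 7 − 2 = 5.
Counting donor atoms: 3×oxalate (bidentate) → 6 donors. Coordination number = 6.
The spin state decides the count: Oxalate is a weak-field ligand for a first-row metal, so the complex is high-spin.
An octahedral high-spin d⁵ ion is t₂g³e_g², giving 5 unpaired electrons.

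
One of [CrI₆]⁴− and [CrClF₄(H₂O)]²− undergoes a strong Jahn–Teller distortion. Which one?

[CrI₆]⁴−: Each iodide is −1; balancing the −4 overall charge requires Cr(II). Chromium is a group-6 element; Cr(II) is therefore d⁴. Iodide is a weak-field ligand for a first-row metal, so the complex is high-spin. The t₂g³e_g¹ (high-spin) configuration has an unevenly filled e_g set; the Jahn–Teller theorem predicts a tetragonal distortion (typically axial elongation) to lift the degeneracy.
[CrClF₄(H₂O)]²−: Each chloride is −1; each fluoride is −1; water is neutral; balancing the −2 overall charge requires Cr(III). Cr sits in group 6, so the d-electron count is 6 − 3 = 3. The d³ configuration leaves the e_g set evenly filled (or empty) — no strong Jahn–Teller driving force.

[CrI₆]⁴−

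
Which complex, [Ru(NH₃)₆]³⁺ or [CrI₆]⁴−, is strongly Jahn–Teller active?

[Ru(NH₃)₆]³⁺: Ammonia is neutral; balancing the +3 overall charge requires Ru(III). Group 8 minus oxidation state 3 gives a d⁵ configuration. A 4d ion has a large Δₒ and is invariably low-spin. The d⁵ configuration leaves the e_g set evenly filled (or empty) — no strong Jahn–Teller driving force.
[CrI₆]⁴−: Ligand charges: each iodide is −1. With an overall charge of −4 the chromium centre must be in the +2 oxidation state. Group 6 minus oxidation state 2 gives a d⁴ configuration. Iodide is a weak-field ligand for a first-row metal, so the complex is high-spin. The t₂g³e_g¹ (high-spin) configuration has an unevenly filled e_g set; the Jahn–Teller theorem predicts a tetragonal distortion (typically axial elongation) to lift the degeneracy.

[CrI₆]⁴−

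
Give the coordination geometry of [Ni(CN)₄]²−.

Summing ligand charges against the −2 overall charge gives an oxidation state of +2 for nickel.
Ni sits in group 10, so the d-electron count is 10 − 2 = 8.
With 4 monodentate ligands the coordination number is 4.
Cyanide is a strong-field ligand (high in the spectrochemical series).
A 3d d⁸ ion with strong-field ligands gains enough CFSE to favour square planar over tetrahedral.

square planar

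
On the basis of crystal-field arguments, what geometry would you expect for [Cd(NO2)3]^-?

trigonal planar

Each nitro (N-bound nitrite) is −1; balancing the −1 overall charge requires Cd(II).
Group 12 minus oxidation state 2 gives a d¹⁰ configuration.
Coordination number: 3.
Three ligands around a d¹⁰ centre minimise repulsion in a trigonal-planar arrangement.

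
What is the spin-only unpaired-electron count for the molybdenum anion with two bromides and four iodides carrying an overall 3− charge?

3

Summing ligand charges against the −3 overall charge gives an oxidation state of +3 for molybdenum.
Group 6 minus oxidation state 3 gives a d³ configuration.
In an octahedral field the d³ configuration is t₂g³e_g⁰ (only one arrangement possible), giving 3 unpaired electrons.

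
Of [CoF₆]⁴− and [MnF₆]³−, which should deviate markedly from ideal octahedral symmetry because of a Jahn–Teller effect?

[MnF₆]³−

[CoF₆]⁴−: Each fluoride is −1; balancing the −4 overall charge requires Co(II). Co sits in group 9, so the d-electron count is 9 − 2 = 7. Fluoride is a weak-field ligand for a first-row metal, so the complex is high-spin. The d⁷ configuration leaves the e_g set evenly filled (or empty) — no strong Jahn–Teller driving force.
[MnF₆]³−: Ligand charges: each fluoride is −1. With an overall charge of −3 the manganese centre must be in the +3 oxidation state. Group 7 minus oxidation state 3 gives a d⁴ configuration. Fluoride is a weak-field ligand for a first-row metal, so the complex is high-spin. The t₂g³e_g¹ (high-spin) configuration has an unevenly filled e_g set; the Jahn–Teller theorem predicts a tetragonal distortion (typically axial elongation) to lift the degeneracy.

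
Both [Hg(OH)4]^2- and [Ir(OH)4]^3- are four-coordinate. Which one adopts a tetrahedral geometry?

For [Hg(OH)4]^2-: Ligand charges: each hydroxide is −1. With an overall charge of −2 the mercury centre must be in the +2 oxidation state. Group 12 minus oxidation state 2 gives a d¹⁰ configuration. A d¹⁰ ion has no crystal-field stabilisation preference between square planar and tetrahedral, so four ligands adopt the sterically favoured tetrahedral geometry. → tetrahedral.
For [Ir(OH)4]^3-: Ligand charges: each hydroxide is −1. With an overall charge of −3 the iridium centre must be in the +1 oxidation state. Group 9 minus oxidation state 1 gives a d⁸ configuration. A 5d d⁸ ion has a large crystal-field splitting; square planar leaves the high-energy d_{x²−y²} orbital empty and maximises CFSE. → square planar.

[Hg(OH)4]^2-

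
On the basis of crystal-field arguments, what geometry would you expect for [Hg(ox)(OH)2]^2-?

tetrahedral

Summing ligand charges against the −2 overall charge gives an oxidation state of +2 for mercury.
Group 12 minus oxidation state 2 gives a d¹⁰ configuration.
Counting donor atoms: 1×oxalate (bidentate) → 2 donors; 2×hydroxide (monodentate) → 2 donors. Coordination number = 4.
A d¹⁰ ion has no crystal-field stabilisation preference between square planar and tetrahedral, so four ligands adopt the sterically favoured tetrahedral geometry.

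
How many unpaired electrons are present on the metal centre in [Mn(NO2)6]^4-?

1 unpaired electron

Ligand charges: each nitro (N-bound nitrite) is −1. With an overall charge of −4 the manganese centre must be in the +2 oxidation state.
Mn sits in group 7, so the d-electron count is 7 − 2 = 5.
The spin state decides the count: Nitro (N-bound nitrite) is a strong-field ligand (high in the spectrochemical series) for a first-row metal, so the complex is low-spin.
An octahedral low-spin d⁵ ion is t₂g⁵e_g⁰, giving 1 unpaired electron.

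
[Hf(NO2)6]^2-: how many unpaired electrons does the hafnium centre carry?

Summing ligand charges against the −2 overall charge gives an oxidation state of +4 for hafnium.
Hafnium is a group-4 element; Hf(IV) is therefore d⁰.
In an octahedral field the d⁰ configuration is t₂g⁰e_g⁰, giving 0 unpaired electrons.

0 unpaired electrons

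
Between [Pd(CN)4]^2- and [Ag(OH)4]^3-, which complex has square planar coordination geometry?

[Pd(CN)4]^2-

For [Pd(CN)4]^2-: Summing ligand charges against the −2 overall charge gives an oxidation state of +2 for palladium. Pd sits in group 10, so the d-electron count is 10 − 2 = 8. A 4d d⁸ ion has a large crystal-field splitting; square planar leaves the high-energy d_{x²−y²} orbital empty and maximises CFSE. → square planar.
For [Ag(OH)4]^3-: Ligand charges: each hydroxide is −1. With an overall charge of −3 the silver centre must be in the +1 oxidation state. Group 11 minus oxidation state 1 gives a d¹⁰ configuration. A d¹⁰ ion has no crystal-field stabilisation preference between square planar and tetrahedral, so four ligands adopt the sterically favoured tetrahedral geometry. → tetrahedral.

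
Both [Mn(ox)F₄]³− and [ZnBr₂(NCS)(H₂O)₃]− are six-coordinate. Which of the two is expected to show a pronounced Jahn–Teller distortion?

[Mn(ox)F₄]³−

[Mn(ox)F₄]³−: Summing ligand charges against the −3 overall charge gives an oxidation state of +3 for manganese. Mn sits in group 7, so the d-electron count is 7 − 3 = 4. Fluoride and oxalate are weak-field ligands for a first-row metal, so the complex is high-spin. The t₂g³e_g¹ (high-spin) configuration has an unevenly filled e_g set; the Jahn–Teller theorem predicts a tetragonal distortion (typically axial elongation) to lift the degeneracy.
[ZnBr₂(NCS)(H₂O)₃]−: Each bromide is −1; each isothiocyanate is −1; water is neutral; balancing the −1 overall charge requires Zn(II). Group 12 minus oxidation state 2 gives a d¹⁰ configuration. The d¹⁰ configuration leaves the e_g set evenly filled (or empty) — no strong Jahn–Teller driving force.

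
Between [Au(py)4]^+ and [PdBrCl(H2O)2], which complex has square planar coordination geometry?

[PdBrCl(H2O)2]

For [Au(py)4]^+: Ligand charges: pyridine is neutral. With an overall charge of +1 the gold centre must be in the +1 oxidation state. Au sits in group 11, so the d-electron count is 11 − 1 = 10. A d¹⁰ ion has no crystal-field stabilisation preference between square planar and tetrahedral, so four ligands adopt the sterically favoured tetrahedral geometry. → tetrahedral.
For [PdBrCl(H2O)2]: Each bromide is −1; each chloride is −1; water is neutral; balancing the 0 overall charge requires Pd(II). Pd sits in group 10, so the d-electron count is 10 − 2 = 8. A 4d d⁸ ion has a large crystal-field splitting; square planar leaves the high-energy d_{x²−y²} orbital empty and maximises CFSE. → square planar.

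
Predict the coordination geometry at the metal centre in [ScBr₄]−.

Ligand charges: each bromide is −1. With an overall charge of −1 the scandium centre must be in the +3 oxidation state.
Group 3 minus oxidation state 3 gives a d⁰ configuration.
With 4 monodentate ligands the coordination number is 4.
A d⁰ ion has no crystal-field stabilisation preference between square planar and tetrahedral, so four ligands adopt the sterically favoured tetrahedral geometry.

tetrahedral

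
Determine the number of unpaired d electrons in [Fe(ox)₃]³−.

5

Ligand charges: each oxalate is −2. With an overall charge of −3 the iron centre must be in the +3 oxidation state.
Group 8 minus oxidation state 3 gives a d⁵ configuration.
Counting donor atoms: 3×oxalate (bidentate) → 6 donors. Coordination number = 6.
The spin state decides the count: Oxalate is a weak-field ligand for a first-row metal, so the complex is high-spin.
An octahedral high-spin d⁵ ion is t₂g³e_g², giving 5 unpaired electrons.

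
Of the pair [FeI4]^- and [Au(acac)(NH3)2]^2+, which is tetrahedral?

[FeI4]^-

For [FeI4]^-: Summing ligand charges against the −1 overall charge gives an oxidation state of +3 for iron. Iron is a group-8 element; Fe(III) is therefore d⁵. A high-spin d⁵ ion has zero CFSE in either geometry, so four ligands adopt the sterically favoured tetrahedral geometry. → tetrahedral.
For [Au(acac)(NH3)2]^2+: Each acetylacetonate is −1; ammonia is neutral; balancing the +2 overall charge requires Au(III). Au sits in group 11, so the d-electron count is 11 − 3 = 8. A 5d d⁸ ion has a large crystal-field splitting; square planar leaves the high-energy d_{x²−y²} orbital empty and maximises CFSE. → square planar.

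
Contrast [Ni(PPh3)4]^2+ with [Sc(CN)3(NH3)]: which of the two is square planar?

For [Ni(PPh3)4]^2+: Ligand charges: triphenylphosphine is neutral. With an overall charge of +2 the nickel centre must be in the +2 oxidation state. Ni sits in group 10, so the d-electron count is 10 − 2 = 8. Triphenylphosphine is a strong-field ligand (high in the spectrochemical series). A 3d d⁸ ion with strong-field ligands gains enough CFSE to favour square planar over tetrahedral. → square planar.
For [Sc(CN)3(NH3)]: Each cyanide is −1; ammonia is neutral; balancing the 0 overall charge requires Sc(III). Sc sits in group 3, so the d-electron count is 3 − 3 = 0. A d⁰ ion has no crystal-field stabilisation preference between square planar and tetrahedral, so four ligands adopt the sterically favoured tetrahedral geometry. → tetrahedral.

[Ni(PPh3)4]^2+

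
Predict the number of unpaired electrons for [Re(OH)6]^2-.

3

Summing ligand charges against the −2 overall charge gives an oxidation state of +4 for rhenium.
Rhenium is a group-7 element; Re(IV) is therefore d³.
In an octahedral field the d³ configuration is t₂g³e_g⁰ (only one arrangement possible), giving 3 unpaired electrons.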